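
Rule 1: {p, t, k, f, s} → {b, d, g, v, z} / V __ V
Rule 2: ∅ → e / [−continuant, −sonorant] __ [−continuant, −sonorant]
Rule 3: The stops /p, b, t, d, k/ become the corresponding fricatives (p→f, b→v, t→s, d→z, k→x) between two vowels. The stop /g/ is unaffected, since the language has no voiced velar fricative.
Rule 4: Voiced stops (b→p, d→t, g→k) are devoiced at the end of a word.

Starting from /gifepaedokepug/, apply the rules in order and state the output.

Rule 1 (intervocalic voicing): /f/ is a voiceless obstruent between vowels /i/ and /e/, so it voices to [v]. /p/ is a voiceless obstruent between vowels /e/ and /a/, so it voices to [b]. /k/ is a voiceless obstruent between vowels /o/ and /e/, so it voices to [g]. /p/ is a voiceless obstruent between vowels /e/ and /u/, so it voices to [b]. /gifepaedokepug/ → givebaedogebug.
Rule 2 (stop-cluster e-epenthesis): no segment meets the environment; /givebaedogebug/ is unchanged.
Rule 3 (intervocalic spirantization): /b/ is a stop between vowels /e/ and /a/, so it spirantizes to the fricative [v]. /d/ is a stop between vowels /e/ and /o/, so it spirantizes to the fricative [z]. /b/ is a stop between vowels /e/ and /u/, so it spirantizes to the fricative [v]. /givebaedogebug/ → givevaezogevug.
Rule 4 (final devoicing): /g/ is a voiced stop in word-final position, so it devoices to [k]. /givevaezogevug/ → givevaezogevuk.

givevaezogevuk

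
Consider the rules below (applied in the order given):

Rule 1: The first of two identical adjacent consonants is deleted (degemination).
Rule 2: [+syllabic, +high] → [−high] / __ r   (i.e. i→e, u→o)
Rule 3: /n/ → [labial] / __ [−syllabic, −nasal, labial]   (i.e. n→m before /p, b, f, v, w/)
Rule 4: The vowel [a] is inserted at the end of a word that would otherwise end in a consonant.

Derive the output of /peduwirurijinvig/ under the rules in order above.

Rule 1 (degemination): no segment meets the environment; /peduwirurijinvig/ is unchanged.
Rule 2 (pre-rhotic lowering): /i/ is a high vowel immediately before /r/, so it lowers to [e]. /u/ is a high vowel immediately before /r/, so it lowers to [o]. /peduwirurijinvig/ → peduwerorijinvig.
Rule 3 (nasal place assimilation): /n/ precedes the labial consonant /v/, so it assimilates in place to [m]. /peduwerorijinvig/ → peduwerorijimvig.
Rule 4 (final a-epenthesis): the form ends in the consonant /g/, so [a] is inserted word-finally. /peduwerorijimvig/ → peduwerorijimviga.

peduwerorijimviga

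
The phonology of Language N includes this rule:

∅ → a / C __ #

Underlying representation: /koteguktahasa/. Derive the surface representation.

No segment of /koteguktahasa/ meets the structural description of the rule, so the form surfaces unchanged.

koteguktahasa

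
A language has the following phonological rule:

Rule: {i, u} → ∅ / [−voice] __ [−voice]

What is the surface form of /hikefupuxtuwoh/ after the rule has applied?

hkefpxtuwoh

/i/ is a high vowel flanked by voiceless consonants /h/ and /k/, so it deletes.
/u/ is a high vowel flanked by voiceless consonants /f/ and /p/, so it deletes.
/u/ is a high vowel flanked by voiceless consonants /p/ and /x/, so it deletes.
Surface form: [hkefpxtuwoh].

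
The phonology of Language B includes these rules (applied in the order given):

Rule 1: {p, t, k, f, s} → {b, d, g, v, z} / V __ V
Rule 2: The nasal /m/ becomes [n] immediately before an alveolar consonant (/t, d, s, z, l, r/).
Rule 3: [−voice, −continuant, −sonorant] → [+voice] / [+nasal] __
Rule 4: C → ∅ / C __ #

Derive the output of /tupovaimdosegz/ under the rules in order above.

tubovaindozeg

Rule 1 (intervocalic voicing): /p/ is a voiceless obstruent between vowels /u/ and /o/, so it voices to [b]. /s/ is a voiceless obstruent between vowels /o/ and /e/, so it voices to [z]. /tupovaimdosegz/ → tubovaimdozegz.
Rule 2 (nasal place assimilation): /m/ precedes the alveolar consonant /d/, so it assimilates in place to [n]. /tubovaimdozegz/ → tubovaindozegz.
Rule 3 (post-nasal voicing): no segment meets the environment; /tubovaindozegz/ is unchanged.
Rule 4 (final cluster simplification): /z/ is the second consonant of a word-final cluster /gz/, so it deletes. /tubovaindozegz/ → tubovaindozeg.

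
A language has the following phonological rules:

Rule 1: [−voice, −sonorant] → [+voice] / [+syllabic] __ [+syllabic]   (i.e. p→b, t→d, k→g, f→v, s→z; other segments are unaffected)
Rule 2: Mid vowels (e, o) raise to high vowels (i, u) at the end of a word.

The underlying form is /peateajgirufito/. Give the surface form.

peadeajgiruvidu

Rule 1 (intervocalic voicing): /t/ is a voiceless obstruent between vowels /a/ and /e/, so it voices to [d]. /f/ is a voiceless obstruent between vowels /u/ and /i/, so it voices to [v]. /t/ is a voiceless obstruent between vowels /i/ and /o/, so it voices to [d]. /peateajgirufito/ → peadeajgiruvido.
Rule 2 (final vowel raising): /o/ is a mid vowel in word-final position, so it raises to [u]. /peadeajgiruvido/ → peadeajgiruvidu.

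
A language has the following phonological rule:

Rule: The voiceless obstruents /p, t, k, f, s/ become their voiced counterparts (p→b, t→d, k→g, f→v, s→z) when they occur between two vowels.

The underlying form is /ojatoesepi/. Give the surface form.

ojadoezebi

/t/ is a voiceless obstruent between vowels /a/ and /o/, so it voices to [d].
/s/ is a voiceless obstruent between vowels /e/ and /e/, so it voices to [z].
/p/ is a voiceless obstruent between vowels /e/ and /i/, so it voices to [b].
Surface form: [ojadoezebi].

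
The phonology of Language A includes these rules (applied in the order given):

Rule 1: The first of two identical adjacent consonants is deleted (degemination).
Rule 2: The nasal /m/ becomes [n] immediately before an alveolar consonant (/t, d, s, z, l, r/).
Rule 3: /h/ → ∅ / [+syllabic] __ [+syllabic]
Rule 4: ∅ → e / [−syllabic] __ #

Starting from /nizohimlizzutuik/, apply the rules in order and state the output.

nizoinlizutuike

Rule 1 (degemination): /zz/ is a geminate; the first /z/ deletes. /nizohimlizzutuik/ → nizohimlizutuik.
Rule 2 (nasal place assimilation): /m/ precedes the alveolar consonant /l/, so it assimilates in place to [n]. /nizohimlizutuik/ → nizohinlizutuik.
Rule 3 (intervocalic h-deletion): /h/ occurs between vowels /o/ and /i/, so it deletes. /nizohinlizutuik/ → nizoinlizutuik.
Rule 4 (final e-epenthesis): the form ends in the consonant /k/, so [e] is inserted word-finally. /nizoinlizutuik/ → nizoinlizutuike.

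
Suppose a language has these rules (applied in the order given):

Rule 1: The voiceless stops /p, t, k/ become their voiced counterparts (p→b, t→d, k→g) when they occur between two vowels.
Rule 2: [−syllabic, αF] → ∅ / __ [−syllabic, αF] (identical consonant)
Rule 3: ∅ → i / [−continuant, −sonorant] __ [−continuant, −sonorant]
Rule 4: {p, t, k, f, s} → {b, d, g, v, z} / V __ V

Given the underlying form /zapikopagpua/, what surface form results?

Rule 1 (intervocalic voicing): /p/ is a voiceless stop between vowels /a/ and /i/, so it voices to [b]. /k/ is a voiceless stop between vowels /i/ and /o/, so it voices to [g]. /p/ is a voiceless stop between vowels /o/ and /a/, so it voices to [b]. /zapikopagpua/ → zabigobagpua.
Rule 2 (degemination): no segment meets the environment; /zabigobagpua/ is unchanged.
Rule 3 (stop-cluster i-epenthesis): /g/ and /p/ form a stop–stop cluster, so [i] is inserted between them. /zabigobagpua/ → zabigobagipua.
Rule 4 (intervocalic voicing): /p/ is a voiceless obstruent between vowels /i/ and /u/, so it voices to [b]. /zabigobagipua/ → zabigobagibua.

zabigobagibua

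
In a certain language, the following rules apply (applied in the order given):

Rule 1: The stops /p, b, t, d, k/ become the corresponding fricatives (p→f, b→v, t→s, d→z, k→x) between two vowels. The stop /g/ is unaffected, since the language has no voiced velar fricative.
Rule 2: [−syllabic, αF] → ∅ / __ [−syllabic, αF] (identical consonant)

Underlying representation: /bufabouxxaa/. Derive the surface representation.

Rule 1 (intervocalic spirantization): /b/ is a stop between vowels /a/ and /o/, so it spirantizes to the fricative [v]. /bufabouxxaa/ → bufavouxxaa.
Rule 2 (degemination): /xx/ is a geminate; the first /x/ deletes. /bufavouxxaa/ → bufavouxaa.

bufavouxaa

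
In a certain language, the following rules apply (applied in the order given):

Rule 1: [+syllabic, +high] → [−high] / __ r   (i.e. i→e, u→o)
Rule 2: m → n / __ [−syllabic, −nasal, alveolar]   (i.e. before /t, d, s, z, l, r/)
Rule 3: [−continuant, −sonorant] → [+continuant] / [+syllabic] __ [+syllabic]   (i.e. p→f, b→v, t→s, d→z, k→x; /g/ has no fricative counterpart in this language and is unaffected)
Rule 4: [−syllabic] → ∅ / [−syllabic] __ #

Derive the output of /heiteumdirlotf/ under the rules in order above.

heiseunderlot

Rule 1 (pre-rhotic lowering): /i/ is a high vowel immediately before /r/, so it lowers to [e]. /heiteumdirlotf/ → heiteumderlotf.
Rule 2 (nasal place assimilation): /m/ precedes the alveolar consonant /d/, so it assimilates in place to [n]. /heiteumderlotf/ → heiteunderlotf.
Rule 3 (intervocalic spirantization): /t/ is a stop between vowels /i/ and /e/, so it spirantizes to the fricative [s]. /heiteunderlotf/ → heiseunderlotf.
Rule 4 (final cluster simplification): /f/ is the second consonant of a word-final cluster /tf/, so it deletes. /heiseunderlotf/ → heiseunderlot.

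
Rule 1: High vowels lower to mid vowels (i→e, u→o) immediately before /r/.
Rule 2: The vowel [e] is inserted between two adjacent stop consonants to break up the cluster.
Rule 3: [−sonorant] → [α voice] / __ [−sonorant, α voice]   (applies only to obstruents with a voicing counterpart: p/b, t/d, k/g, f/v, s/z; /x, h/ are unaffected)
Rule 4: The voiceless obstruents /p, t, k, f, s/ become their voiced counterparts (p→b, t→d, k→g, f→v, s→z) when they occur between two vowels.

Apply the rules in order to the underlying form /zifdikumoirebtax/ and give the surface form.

Rule 1 (pre-rhotic lowering): /i/ is a high vowel immediately before /r/, so it lowers to [e]. /zifdikumoirebtax/ → zifdikumoerebtax.
Rule 2 (stop-cluster e-epenthesis): /b/ and /t/ form a stop–stop cluster, so [e] is inserted between them. /zifdikumoerebtax/ → zifdikumoerebetax.
Rule 3 (regressive voicing assimilation): /f/ precedes the voiced obstruent /d/, so it voices to [v] by assimilation. /zifdikumoerebetax/ → zivdikumoerebetax.
Rule 4 (intervocalic voicing): /k/ is a voiceless obstruent between vowels /i/ and /u/, so it voices to [g]. /t/ is a voiceless obstruent between vowels /e/ and /a/, so it voices to [d]. /zivdikumoerebetax/ → zivdigumoerebedax.

zivdigumoerebedax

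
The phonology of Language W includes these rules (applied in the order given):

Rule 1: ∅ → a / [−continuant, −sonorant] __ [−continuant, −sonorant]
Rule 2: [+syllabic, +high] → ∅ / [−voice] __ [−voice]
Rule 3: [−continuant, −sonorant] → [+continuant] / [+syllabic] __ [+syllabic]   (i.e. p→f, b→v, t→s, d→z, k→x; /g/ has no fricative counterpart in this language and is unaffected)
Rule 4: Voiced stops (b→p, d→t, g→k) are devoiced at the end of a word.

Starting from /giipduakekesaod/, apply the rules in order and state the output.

Rule 1 (stop-cluster a-epenthesis): /p/ and /d/ form a stop–stop cluster, so [a] is inserted between them. /giipduakekesaod/ → giipaduakekesaod.
Rule 2 (high vowel syncope): no segment meets the environment; /giipaduakekesaod/ is unchanged.
Rule 3 (intervocalic spirantization): /p/ is a stop between vowels /i/ and /a/, so it spirantizes to the fricative [f]. /d/ is a stop between vowels /a/ and /u/, so it spirantizes to the fricative [z]. /k/ is a stop between vowels /a/ and /e/, so it spirantizes to the fricative [x]. /k/ is a stop between vowels /e/ and /e/, so it spirantizes to the fricative [x]. /giipaduakekesaod/ → giifazuaxexesaod.
Rule 4 (final devoicing): /d/ is a voiced stop in word-final position, so it devoices to [t]. /giifazuaxexesaod/ → giifazuaxexesaot.

giifazuaxexesaot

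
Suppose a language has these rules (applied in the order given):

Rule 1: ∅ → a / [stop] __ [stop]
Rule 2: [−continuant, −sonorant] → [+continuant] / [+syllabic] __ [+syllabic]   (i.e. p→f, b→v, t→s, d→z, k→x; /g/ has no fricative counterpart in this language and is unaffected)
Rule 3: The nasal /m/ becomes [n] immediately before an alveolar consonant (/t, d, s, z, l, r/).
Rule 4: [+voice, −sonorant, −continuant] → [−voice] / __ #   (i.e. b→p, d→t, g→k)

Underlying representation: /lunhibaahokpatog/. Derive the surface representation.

Rule 1 (stop-cluster a-epenthesis): /k/ and /p/ form a stop–stop cluster, so [a] is inserted between them. /lunhibaahokpatog/ → lunhibaahokapatog.
Rule 2 (intervocalic spirantization): /b/ is a stop between vowels /i/ and /a/, so it spirantizes to the fricative [v]. /k/ is a stop between vowels /o/ and /a/, so it spirantizes to the fricative [x]. /p/ is a stop between vowels /a/ and /a/, so it spirantizes to the fricative [f]. /t/ is a stop between vowels /a/ and /o/, so it spirantizes to the fricative [s]. /lunhibaahokapatog/ → lunhivaahoxafasog.
Rule 3 (nasal place assimilation): no segment meets the environment; /lunhivaahoxafasog/ is unchanged.
Rule 4 (final devoicing): /g/ is a voiced stop in word-final position, so it devoices to [k]. /lunhivaahoxafasog/ → lunhivaahoxafasok.

lunhivaahoxafasok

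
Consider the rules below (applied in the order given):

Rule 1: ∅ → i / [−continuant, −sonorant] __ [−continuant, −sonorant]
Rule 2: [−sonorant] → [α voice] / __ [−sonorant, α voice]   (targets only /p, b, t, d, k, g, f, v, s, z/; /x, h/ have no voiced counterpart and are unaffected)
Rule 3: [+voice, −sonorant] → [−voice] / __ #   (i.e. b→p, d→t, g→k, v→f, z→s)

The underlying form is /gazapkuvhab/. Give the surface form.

gazapikufhap

Rule 1 (stop-cluster i-epenthesis): /p/ and /k/ form a stop–stop cluster, so [i] is inserted between them. /gazapkuvhab/ → gazapikuvhab.
Rule 2 (regressive voicing assimilation): /v/ precedes the voiceless obstruent /h/, so it devoices to [f] by assimilation. /gazapikuvhab/ → gazapikufhab.
Rule 3 (final devoicing): /b/ is a voiced obstruent in word-final position, so it devoices to [p]. /gazapikufhab/ → gazapikufhap.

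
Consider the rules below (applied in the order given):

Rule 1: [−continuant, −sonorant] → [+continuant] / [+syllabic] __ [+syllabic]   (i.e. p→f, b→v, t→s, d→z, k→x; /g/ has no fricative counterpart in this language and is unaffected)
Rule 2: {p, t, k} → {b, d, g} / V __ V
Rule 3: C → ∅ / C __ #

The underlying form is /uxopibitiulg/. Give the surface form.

Rule 1 (intervocalic spirantization): /p/ is a stop between vowels /o/ and /i/, so it spirantizes to the fricative [f]. /b/ is a stop between vowels /i/ and /i/, so it spirantizes to the fricative [v]. /t/ is a stop between vowels /i/ and /i/, so it spirantizes to the fricative [s]. /uxopibitiulg/ → uxofivisiulg.
Rule 2 (intervocalic voicing): no segment meets the environment; /uxofivisiulg/ is unchanged.
Rule 3 (final cluster simplification): /g/ is the second consonant of a word-final cluster /lg/, so it deletes. /uxofivisiulg/ → uxofivisiul.

uxofivisiul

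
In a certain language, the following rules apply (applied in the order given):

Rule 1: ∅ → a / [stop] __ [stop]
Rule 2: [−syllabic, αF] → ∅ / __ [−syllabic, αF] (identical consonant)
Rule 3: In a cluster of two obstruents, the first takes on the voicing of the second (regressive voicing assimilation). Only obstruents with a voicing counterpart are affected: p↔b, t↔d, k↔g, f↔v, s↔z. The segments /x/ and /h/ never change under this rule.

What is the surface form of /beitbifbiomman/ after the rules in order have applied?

beitabivbioman

Rule 1 (stop-cluster a-epenthesis): /t/ and /b/ form a stop–stop cluster, so [a] is inserted between them. /beitbifbiomman/ → beitabifbiomman.
Rule 2 (degemination): /mm/ is a geminate; the first /m/ deletes. /beitabifbiomman/ → beitabifbioman.
Rule 3 (regressive voicing assimilation): /f/ precedes the voiced obstruent /b/, so it voices to [v] by assimilation. /beitabifbioman/ → beitabivbioman.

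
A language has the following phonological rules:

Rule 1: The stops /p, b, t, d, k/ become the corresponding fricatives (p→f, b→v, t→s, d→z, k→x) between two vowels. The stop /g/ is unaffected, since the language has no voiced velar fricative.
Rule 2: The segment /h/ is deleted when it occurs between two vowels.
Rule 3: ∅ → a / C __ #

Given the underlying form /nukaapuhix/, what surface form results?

nuxaafuixa

Rule 1 (intervocalic spirantization): /k/ is a stop between vowels /u/ and /a/, so it spirantizes to the fricative [x]. /p/ is a stop between vowels /a/ and /u/, so it spirantizes to the fricative [f]. /nukaapuhix/ → nuxaafuhix.
Rule 2 (intervocalic h-deletion): /h/ occurs between vowels /u/ and /i/, so it deletes. /nuxaafuhix/ → nuxaafuix.
Rule 3 (final a-epenthesis): the form ends in the consonant /x/, so [a] is inserted word-finally. /nuxaafuix/ → nuxaafuixa.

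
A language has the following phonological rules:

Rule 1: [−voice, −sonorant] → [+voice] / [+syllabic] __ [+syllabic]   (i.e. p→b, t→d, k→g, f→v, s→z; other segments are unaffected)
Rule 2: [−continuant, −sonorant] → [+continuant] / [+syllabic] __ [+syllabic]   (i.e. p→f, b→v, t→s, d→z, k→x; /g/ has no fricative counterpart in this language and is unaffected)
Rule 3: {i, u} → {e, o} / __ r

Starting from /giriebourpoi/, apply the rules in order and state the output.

Rule 1 (intervocalic voicing): no segment meets the environment; /giriebourpoi/ is unchanged.
Rule 2 (intervocalic spirantization): /b/ is a stop between vowels /e/ and /o/, so it spirantizes to the fricative [v]. /giriebourpoi/ → girievourpoi.
Rule 3 (pre-rhotic lowering): /i/ is a high vowel immediately before /r/, so it lowers to [e]. /u/ is a high vowel immediately before /r/, so it lowers to [o]. /girievourpoi/ → gerievoorpoi.

gerievoorpoi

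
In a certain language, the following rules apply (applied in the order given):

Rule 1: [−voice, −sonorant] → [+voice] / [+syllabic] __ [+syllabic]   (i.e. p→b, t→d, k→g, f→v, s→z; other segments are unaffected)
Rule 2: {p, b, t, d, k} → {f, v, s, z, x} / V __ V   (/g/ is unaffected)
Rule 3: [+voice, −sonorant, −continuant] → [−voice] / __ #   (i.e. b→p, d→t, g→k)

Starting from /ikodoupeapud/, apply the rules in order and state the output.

igozouveavut

Rule 1 (intervocalic voicing): /k/ is a voiceless obstruent between vowels /i/ and /o/, so it voices to [g]. /p/ is a voiceless obstruent between vowels /u/ and /e/, so it voices to [b]. /p/ is a voiceless obstruent between vowels /a/ and /u/, so it voices to [b]. /ikodoupeapud/ → igodoubeabud.
Rule 2 (intervocalic spirantization): /d/ is a stop between vowels /o/ and /o/, so it spirantizes to the fricative [z]. /b/ is a stop between vowels /u/ and /e/, so it spirantizes to the fricative [v]. /b/ is a stop between vowels /a/ and /u/, so it spirantizes to the fricative [v]. /igodoubeabud/ → igozouveavud.
Rule 3 (final devoicing): /d/ is a voiced stop in word-final position, so it devoices to [t]. /igozouveavud/ → igozouveavut.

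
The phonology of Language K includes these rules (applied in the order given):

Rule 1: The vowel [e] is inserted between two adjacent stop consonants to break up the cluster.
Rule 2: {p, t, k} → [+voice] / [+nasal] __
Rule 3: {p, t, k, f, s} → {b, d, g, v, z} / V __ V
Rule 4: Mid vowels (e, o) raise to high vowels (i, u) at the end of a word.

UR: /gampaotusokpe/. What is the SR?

Rule 1 (stop-cluster e-epenthesis): /k/ and /p/ form a stop–stop cluster, so [e] is inserted between them. /gampaotusokpe/ → gampaotusokepe.
Rule 2 (post-nasal voicing): /p/ is a voiceless stop immediately after the nasal /m/, so it voices to [b]. /gampaotusokepe/ → gambaotusokepe.
Rule 3 (intervocalic voicing): /t/ is a voiceless obstruent between vowels /o/ and /u/, so it voices to [d]. /s/ is a voiceless obstruent between vowels /u/ and /o/, so it voices to [z]. /k/ is a voiceless obstruent between vowels /o/ and /e/, so it voices to [g]. /p/ is a voiceless obstruent between vowels /e/ and /e/, so it voices to [b]. /gambaotusokepe/ → gambaoduzogebe.
Rule 4 (final vowel raising): /e/ is a mid vowel in word-final position, so it raises to [i]. /gambaoduzogebe/ → gambaoduzogebi.

gambaoduzogebi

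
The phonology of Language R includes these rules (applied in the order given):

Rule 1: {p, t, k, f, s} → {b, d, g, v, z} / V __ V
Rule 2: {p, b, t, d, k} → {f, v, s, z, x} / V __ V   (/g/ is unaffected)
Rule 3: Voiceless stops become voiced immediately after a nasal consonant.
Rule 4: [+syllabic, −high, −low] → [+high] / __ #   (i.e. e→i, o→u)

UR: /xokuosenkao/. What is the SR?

xoguozengau

Rule 1 (intervocalic voicing): /k/ is a voiceless obstruent between vowels /o/ and /u/, so it voices to [g]. /s/ is a voiceless obstruent between vowels /o/ and /e/, so it voices to [z]. /xokuosenkao/ → xoguozenkao.
Rule 2 (intervocalic spirantization): no segment meets the environment; /xoguozenkao/ is unchanged.
Rule 3 (post-nasal voicing): /k/ is a voiceless stop immediately after the nasal /n/, so it voices to [g]. /xoguozenkao/ → xoguozengao.
Rule 4 (final vowel raising): /o/ is a mid vowel in word-final position, so it raises to [u]. /xoguozengao/ → xoguozengau.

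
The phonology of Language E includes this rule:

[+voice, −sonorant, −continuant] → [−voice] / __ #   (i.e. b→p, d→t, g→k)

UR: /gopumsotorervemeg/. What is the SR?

gopumsotorervemek

Scanning /gopumsotorervemeg/: /g/ at position 1 is not in the conditioning environment; /g/ is a voiced stop in word-final position, so it devoices to [k].
Result: [gopumsotorervemek].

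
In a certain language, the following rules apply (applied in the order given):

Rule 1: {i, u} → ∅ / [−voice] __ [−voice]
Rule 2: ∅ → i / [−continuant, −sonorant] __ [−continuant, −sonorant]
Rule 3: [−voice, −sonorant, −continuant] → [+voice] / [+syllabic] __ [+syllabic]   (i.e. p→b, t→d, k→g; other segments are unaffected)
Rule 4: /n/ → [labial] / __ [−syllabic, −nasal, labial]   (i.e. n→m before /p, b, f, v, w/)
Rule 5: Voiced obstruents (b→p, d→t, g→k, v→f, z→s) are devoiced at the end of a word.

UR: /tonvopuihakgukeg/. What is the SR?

Rule 1 (high vowel syncope): no segment meets the environment; /tonvopuihakgukeg/ is unchanged.
Rule 2 (stop-cluster i-epenthesis): /k/ and /g/ form a stop–stop cluster, so [i] is inserted between them. /tonvopuihakgukeg/ → tonvopuihakigukeg.
Rule 3 (intervocalic voicing): /p/ is a voiceless stop between vowels /o/ and /u/, so it voices to [b]. /k/ is a voiceless stop between vowels /a/ and /i/, so it voices to [g]. /k/ is a voiceless stop between vowels /u/ and /e/, so it voices to [g]. /tonvopuihakigukeg/ → tonvobuihagigugeg.
Rule 4 (nasal place assimilation): /n/ precedes the labial consonant /v/, so it assimilates in place to [m]. /tonvobuihagigugeg/ → tomvobuihagigugeg.
Rule 5 (final devoicing): /g/ is a voiced obstruent in word-final position, so it devoices to [k]. /tomvobuihagigugeg/ → tomvobuihagigugek.

tomvobuihagigugek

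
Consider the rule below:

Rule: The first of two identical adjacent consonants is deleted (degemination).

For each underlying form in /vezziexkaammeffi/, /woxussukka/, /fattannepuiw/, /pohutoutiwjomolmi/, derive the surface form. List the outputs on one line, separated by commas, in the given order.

veziexkaamefi, woxusuka, fatanepuiw, pohutoutiwjomolmi

/vezziexkaammeffi/: /zz/ is a geminate; the first /z/ deletes. /mm/ is a geminate; the first /m/ deletes. /ff/ is a geminate; the first /f/ deletes. → [veziexkaamefi].
/woxussukka/: /ss/ is a geminate; the first /s/ deletes. /kk/ is a geminate; the first /k/ deletes. → [woxusuka].
/fattannepuiw/: /tt/ is a geminate; the first /t/ deletes. /nn/ is a geminate; the first /n/ deletes. → [fatanepuiw].
/pohutoutiwjomolmi/: the rule's environment is not met; surfaces unchanged as [pohutoutiwjomolmi].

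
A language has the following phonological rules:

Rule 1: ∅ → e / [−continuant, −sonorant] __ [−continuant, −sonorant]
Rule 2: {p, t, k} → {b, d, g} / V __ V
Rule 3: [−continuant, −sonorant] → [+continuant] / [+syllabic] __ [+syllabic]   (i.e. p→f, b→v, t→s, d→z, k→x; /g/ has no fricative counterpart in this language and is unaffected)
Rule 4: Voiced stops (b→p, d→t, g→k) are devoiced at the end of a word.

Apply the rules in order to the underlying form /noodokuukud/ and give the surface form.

noozoguugut

Rule 1 (stop-cluster e-epenthesis): no segment meets the environment; /noodokuukud/ is unchanged.
Rule 2 (intervocalic voicing): /k/ is a voiceless stop between vowels /o/ and /u/, so it voices to [g]. /k/ is a voiceless stop between vowels /u/ and /u/, so it voices to [g]. /noodokuukud/ → noodoguugud.
Rule 3 (intervocalic spirantization): /d/ is a stop between vowels /o/ and /o/, so it spirantizes to the fricative [z]. /noodoguugud/ → noozoguugud.
Rule 4 (final devoicing): /d/ is a voiced stop in word-final position, so it devoices to [t]. /noozoguugud/ → noozoguugut.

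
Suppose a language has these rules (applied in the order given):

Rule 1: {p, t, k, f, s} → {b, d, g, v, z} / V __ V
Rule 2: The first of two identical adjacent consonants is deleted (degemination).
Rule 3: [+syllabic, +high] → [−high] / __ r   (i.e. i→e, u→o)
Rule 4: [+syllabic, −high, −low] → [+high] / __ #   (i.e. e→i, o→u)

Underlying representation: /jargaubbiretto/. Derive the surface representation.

Rule 1 (intervocalic voicing): no segment meets the environment; /jargaubbiretto/ is unchanged.
Rule 2 (degemination): /bb/ is a geminate; the first /b/ deletes. /tt/ is a geminate; the first /t/ deletes. /jargaubbiretto/ → jargaubireto.
Rule 3 (pre-rhotic lowering): /i/ is a high vowel immediately before /r/, so it lowers to [e]. /jargaubireto/ → jargaubereto.
Rule 4 (final vowel raising): /o/ is a mid vowel in word-final position, so it raises to [u]. /jargaubereto/ → jargauberetu.

jargauberetu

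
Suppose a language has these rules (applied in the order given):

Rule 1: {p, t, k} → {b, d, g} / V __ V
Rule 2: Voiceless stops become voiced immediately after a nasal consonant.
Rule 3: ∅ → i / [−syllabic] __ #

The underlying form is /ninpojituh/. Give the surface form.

ninbojiduhi

Rule 1 (intervocalic voicing): /t/ is a voiceless stop between vowels /i/ and /u/, so it voices to [d]. /ninpojituh/ → ninpojiduh.
Rule 2 (post-nasal voicing): /p/ is a voiceless stop immediately after the nasal /n/, so it voices to [b]. /ninpojiduh/ → ninbojiduh.
Rule 3 (final i-epenthesis): the form ends in the consonant /h/, so [i] is inserted word-finally. /ninbojiduh/ → ninbojiduhi.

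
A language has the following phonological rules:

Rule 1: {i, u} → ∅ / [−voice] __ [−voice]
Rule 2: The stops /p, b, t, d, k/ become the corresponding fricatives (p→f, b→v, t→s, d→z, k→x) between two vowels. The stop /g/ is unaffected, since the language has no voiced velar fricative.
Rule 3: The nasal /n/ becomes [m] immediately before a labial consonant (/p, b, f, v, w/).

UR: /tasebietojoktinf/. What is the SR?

Rule 1 (high vowel syncope): no segment meets the environment; /tasebietojoktinf/ is unchanged.
Rule 2 (intervocalic spirantization): /b/ is a stop between vowels /e/ and /i/, so it spirantizes to the fricative [v]. /t/ is a stop between vowels /e/ and /o/, so it spirantizes to the fricative [s]. /tasebietojoktinf/ → taseviesojoktinf.
Rule 3 (nasal place assimilation): /n/ precedes the labial consonant /f/, so it assimilates in place to [m]. /taseviesojoktinf/ → taseviesojoktimf.

taseviesojoktimf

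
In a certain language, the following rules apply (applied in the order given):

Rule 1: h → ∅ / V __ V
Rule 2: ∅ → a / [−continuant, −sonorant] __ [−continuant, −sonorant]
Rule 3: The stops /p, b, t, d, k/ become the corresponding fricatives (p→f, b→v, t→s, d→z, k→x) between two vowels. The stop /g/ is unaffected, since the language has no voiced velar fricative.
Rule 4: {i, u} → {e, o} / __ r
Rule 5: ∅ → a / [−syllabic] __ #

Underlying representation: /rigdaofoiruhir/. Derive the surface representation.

rigazaofoeruera

Rule 1 (intervocalic h-deletion): /h/ occurs between vowels /u/ and /i/, so it deletes. /rigdaofoiruhir/ → rigdaofoiruir.
Rule 2 (stop-cluster a-epenthesis): /g/ and /d/ form a stop–stop cluster, so [a] is inserted between them. /rigdaofoiruir/ → rigadaofoiruir.
Rule 3 (intervocalic spirantization): /d/ is a stop between vowels /a/ and /a/, so it spirantizes to the fricative [z]. /rigadaofoiruir/ → rigazaofoiruir.
Rule 4 (pre-rhotic lowering): /i/ is a high vowel immediately before /r/, so it lowers to [e]. /i/ is a high vowel immediately before /r/, so it lowers to [e]. /rigazaofoiruir/ → rigazaofoeruer.
Rule 5 (final a-epenthesis): the form ends in the consonant /r/, so [a] is inserted word-finally. /rigazaofoeruer/ → rigazaofoeruera.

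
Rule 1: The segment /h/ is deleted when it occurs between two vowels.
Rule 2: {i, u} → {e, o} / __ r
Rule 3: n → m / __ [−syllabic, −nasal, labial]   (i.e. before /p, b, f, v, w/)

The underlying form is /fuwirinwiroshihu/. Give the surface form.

fuwerimweroshiu

Rule 1 (intervocalic h-deletion): /h/ occurs between vowels /i/ and /u/, so it deletes. /fuwirinwiroshihu/ → fuwirinwiroshiu.
Rule 2 (pre-rhotic lowering): /i/ is a high vowel immediately before /r/, so it lowers to [e]. /i/ is a high vowel immediately before /r/, so it lowers to [e]. /fuwirinwiroshiu/ → fuwerinweroshiu.
Rule 3 (nasal place assimilation): /n/ precedes the labial consonant /w/, so it assimilates in place to [m]. /fuwerinweroshiu/ → fuwerimweroshiu.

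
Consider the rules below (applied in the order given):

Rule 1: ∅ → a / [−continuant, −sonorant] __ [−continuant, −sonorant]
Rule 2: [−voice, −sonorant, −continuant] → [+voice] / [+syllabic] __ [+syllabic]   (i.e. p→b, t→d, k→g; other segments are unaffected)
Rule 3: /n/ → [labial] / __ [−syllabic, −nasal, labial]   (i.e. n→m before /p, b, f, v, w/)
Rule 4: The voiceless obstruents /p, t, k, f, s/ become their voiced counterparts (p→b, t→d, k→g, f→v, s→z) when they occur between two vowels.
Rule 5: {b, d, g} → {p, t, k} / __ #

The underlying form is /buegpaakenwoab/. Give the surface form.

Rule 1 (stop-cluster a-epenthesis): /g/ and /p/ form a stop–stop cluster, so [a] is inserted between them. /buegpaakenwoab/ → buegapaakenwoab.
Rule 2 (intervocalic voicing): /p/ is a voiceless stop between vowels /a/ and /a/, so it voices to [b]. /k/ is a voiceless stop between vowels /a/ and /e/, so it voices to [g]. /buegapaakenwoab/ → buegabaagenwoab.
Rule 3 (nasal place assimilation): /n/ precedes the labial consonant /w/, so it assimilates in place to [m]. /buegabaagenwoab/ → buegabaagemwoab.
Rule 4 (intervocalic voicing): no segment meets the environment; /buegabaagemwoab/ is unchanged.
Rule 5 (final devoicing): /b/ is a voiced stop in word-final position, so it devoices to [p]. /buegabaagemwoab/ → buegabaagemwoap.

buegabaagemwoap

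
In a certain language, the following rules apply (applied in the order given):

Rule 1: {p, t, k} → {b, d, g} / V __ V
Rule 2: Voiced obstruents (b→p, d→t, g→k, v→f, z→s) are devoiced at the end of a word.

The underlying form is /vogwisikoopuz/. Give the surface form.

Rule 1 (intervocalic voicing): /k/ is a voiceless stop between vowels /i/ and /o/, so it voices to [g]. /p/ is a voiceless stop between vowels /o/ and /u/, so it voices to [b]. /vogwisikoopuz/ → vogwisigoobuz.
Rule 2 (final devoicing): /z/ is a voiced obstruent in word-final position, so it devoices to [s]. /vogwisigoobuz/ → vogwisigoobus.

vogwisigoobus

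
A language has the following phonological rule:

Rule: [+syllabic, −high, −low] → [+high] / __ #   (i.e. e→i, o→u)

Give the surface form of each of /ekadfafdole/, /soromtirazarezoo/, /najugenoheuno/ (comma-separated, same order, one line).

/ekadfafdole/: /e/ is a mid vowel in word-final position, so it raises to [i]. → [ekadfafdoli].
/soromtirazarezoo/: /o/ is a mid vowel in word-final position, so it raises to [u]. → [soromtirazarezou].
/najugenoheuno/: /o/ is a mid vowel in word-final position, so it raises to [u]. → [najugenoheunu].

ekadfafdoli, soromtirazarezou, najugenoheunu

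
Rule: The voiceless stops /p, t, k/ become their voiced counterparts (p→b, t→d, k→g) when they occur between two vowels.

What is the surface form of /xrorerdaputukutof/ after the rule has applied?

xrorerdabudugudof

/p/ is a voiceless stop between vowels /a/ and /u/, so it voices to [b].
/t/ is a voiceless stop between vowels /u/ and /u/, so it voices to [d].
/k/ is a voiceless stop between vowels /u/ and /u/, so it voices to [g].
/t/ is a voiceless stop between vowels /u/ and /o/, so it voices to [d].
Surface form: [xrorerdabudugudof].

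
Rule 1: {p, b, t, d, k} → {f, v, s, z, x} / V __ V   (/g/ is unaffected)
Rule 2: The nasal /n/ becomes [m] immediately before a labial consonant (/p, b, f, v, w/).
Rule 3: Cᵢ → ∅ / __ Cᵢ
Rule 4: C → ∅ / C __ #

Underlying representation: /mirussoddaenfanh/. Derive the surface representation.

Rule 1 (intervocalic spirantization): no segment meets the environment; /mirussoddaenfanh/ is unchanged.
Rule 2 (nasal place assimilation): /n/ precedes the labial consonant /f/, so it assimilates in place to [m]. /mirussoddaenfanh/ → mirussoddaemfanh.
Rule 3 (degemination): /ss/ is a geminate; the first /s/ deletes. /dd/ is a geminate; the first /d/ deletes. /mirussoddaemfanh/ → mirusodaemfanh.
Rule 4 (final cluster simplification): /h/ is the second consonant of a word-final cluster /nh/, so it deletes. /mirusodaemfanh/ → mirusodaemfan.

mirusodaemfan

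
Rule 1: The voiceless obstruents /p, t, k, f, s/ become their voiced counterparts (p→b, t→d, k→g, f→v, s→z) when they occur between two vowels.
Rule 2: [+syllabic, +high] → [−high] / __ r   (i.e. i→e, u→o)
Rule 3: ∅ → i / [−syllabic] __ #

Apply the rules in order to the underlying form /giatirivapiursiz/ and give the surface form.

Rule 1 (intervocalic voicing): /t/ is a voiceless obstruent between vowels /a/ and /i/, so it voices to [d]. /p/ is a voiceless obstruent between vowels /a/ and /i/, so it voices to [b]. /giatirivapiursiz/ → giadirivabiursiz.
Rule 2 (pre-rhotic lowering): /i/ is a high vowel immediately before /r/, so it lowers to [e]. /u/ is a high vowel immediately before /r/, so it lowers to [o]. /giadirivabiursiz/ → giaderivabiorsiz.
Rule 3 (final i-epenthesis): the form ends in the consonant /z/, so [i] is inserted word-finally. /giaderivabiorsiz/ → giaderivabiorsizi.

giaderivabiorsizi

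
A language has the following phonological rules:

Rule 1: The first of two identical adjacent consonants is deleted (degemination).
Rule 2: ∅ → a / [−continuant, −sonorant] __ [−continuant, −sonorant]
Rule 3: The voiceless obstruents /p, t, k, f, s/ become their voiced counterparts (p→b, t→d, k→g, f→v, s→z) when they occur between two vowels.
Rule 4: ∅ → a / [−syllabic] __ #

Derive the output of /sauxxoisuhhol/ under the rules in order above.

sauxoizuhola

Rule 1 (degemination): /xx/ is a geminate; the first /x/ deletes. /hh/ is a geminate; the first /h/ deletes. /sauxxoisuhhol/ → sauxoisuhol.
Rule 2 (stop-cluster a-epenthesis): no segment meets the environment; /sauxoisuhol/ is unchanged.
Rule 3 (intervocalic voicing): /s/ is a voiceless obstruent between vowels /i/ and /u/, so it voices to [z]. /sauxoisuhol/ → sauxoizuhol.
Rule 4 (final a-epenthesis): the form ends in the consonant /l/, so [a] is inserted word-finally. /sauxoizuhol/ → sauxoizuhola.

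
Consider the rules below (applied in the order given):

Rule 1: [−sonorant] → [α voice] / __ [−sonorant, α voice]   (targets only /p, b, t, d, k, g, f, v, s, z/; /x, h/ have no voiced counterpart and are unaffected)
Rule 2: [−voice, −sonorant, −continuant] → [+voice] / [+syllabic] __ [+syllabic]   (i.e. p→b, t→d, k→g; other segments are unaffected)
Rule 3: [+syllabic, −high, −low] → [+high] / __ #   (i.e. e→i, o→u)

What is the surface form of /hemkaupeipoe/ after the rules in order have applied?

hemkaubeiboi

Rule 1 (regressive voicing assimilation): no segment meets the environment; /hemkaupeipoe/ is unchanged.
Rule 2 (intervocalic voicing): /p/ is a voiceless stop between vowels /u/ and /e/, so it voices to [b]. /p/ is a voiceless stop between vowels /i/ and /o/, so it voices to [b]. /hemkaupeipoe/ → hemkaubeiboe.
Rule 3 (final vowel raising): /e/ is a mid vowel in word-final position, so it raises to [i]. /hemkaubeiboe/ → hemkaubeiboi.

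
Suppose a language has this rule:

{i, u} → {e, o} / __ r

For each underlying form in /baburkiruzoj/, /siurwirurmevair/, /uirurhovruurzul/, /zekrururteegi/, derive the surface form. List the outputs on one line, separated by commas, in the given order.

/baburkiruzoj/: /u/ is a high vowel immediately before /r/, so it lowers to [o]. /i/ is a high vowel immediately before /r/, so it lowers to [e]. → [baborkeruzoj].
/siurwirurmevair/: /u/ is a high vowel immediately before /r/, so it lowers to [o]. /i/ is a high vowel immediately before /r/, so it lowers to [e]. /u/ is a high vowel immediately before /r/, so it lowers to [o]. /i/ is a high vowel immediately before /r/, so it lowers to [e]. → [siorwerormevaer].
/uirurhovruurzul/: /i/ is a high vowel immediately before /r/, so it lowers to [e]. /u/ is a high vowel immediately before /r/, so it lowers to [o]. /u/ is a high vowel immediately before /r/, so it lowers to [o]. → [uerorhovruorzul].
/zekrururteegi/: /u/ is a high vowel immediately before /r/, so it lowers to [o]. /u/ is a high vowel immediately before /r/, so it lowers to [o]. → [zekrororteegi].

baborkeruzoj, siorwerormevaer, uerorhovruorzul, zekrororteegi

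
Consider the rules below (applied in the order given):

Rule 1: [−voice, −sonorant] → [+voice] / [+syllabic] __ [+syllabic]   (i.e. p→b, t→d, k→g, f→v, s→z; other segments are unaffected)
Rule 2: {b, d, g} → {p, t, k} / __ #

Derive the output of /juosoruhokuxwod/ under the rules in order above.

juozoruhoguxwot

Rule 1 (intervocalic voicing): /s/ is a voiceless obstruent between vowels /o/ and /o/, so it voices to [z]. /k/ is a voiceless obstruent between vowels /o/ and /u/, so it voices to [g]. /juosoruhokuxwod/ → juozoruhoguxwod.
Rule 2 (final devoicing): /d/ is a voiced stop in word-final position, so it devoices to [t]. /juozoruhoguxwod/ → juozoruhoguxwot.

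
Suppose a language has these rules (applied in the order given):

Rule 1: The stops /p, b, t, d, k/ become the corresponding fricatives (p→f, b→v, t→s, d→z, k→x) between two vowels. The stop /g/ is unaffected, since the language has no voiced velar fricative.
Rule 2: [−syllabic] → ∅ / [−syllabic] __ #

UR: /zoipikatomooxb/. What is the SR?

zoifixasomoox

Rule 1 (intervocalic spirantization): /p/ is a stop between vowels /i/ and /i/, so it spirantizes to the fricative [f]. /k/ is a stop between vowels /i/ and /a/, so it spirantizes to the fricative [x]. /t/ is a stop between vowels /a/ and /o/, so it spirantizes to the fricative [s]. /zoipikatomooxb/ → zoifixasomooxb.
Rule 2 (final cluster simplification): /b/ is the second consonant of a word-final cluster /xb/, so it deletes. /zoifixasomooxb/ → zoifixasomoox.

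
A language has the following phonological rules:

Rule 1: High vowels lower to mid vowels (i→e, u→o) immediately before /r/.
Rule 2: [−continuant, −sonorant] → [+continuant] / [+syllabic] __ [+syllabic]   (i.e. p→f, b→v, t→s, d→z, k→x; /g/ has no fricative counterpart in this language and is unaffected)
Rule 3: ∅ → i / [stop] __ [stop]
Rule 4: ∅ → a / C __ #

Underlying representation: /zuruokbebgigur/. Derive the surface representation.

zoruokibebigigora

Rule 1 (pre-rhotic lowering): /u/ is a high vowel immediately before /r/, so it lowers to [o]. /u/ is a high vowel immediately before /r/, so it lowers to [o]. /zuruokbebgigur/ → zoruokbebgigor.
Rule 2 (intervocalic spirantization): no segment meets the environment; /zoruokbebgigor/ is unchanged.
Rule 3 (stop-cluster i-epenthesis): /k/ and /b/ form a stop–stop cluster, so [i] is inserted between them. /b/ and /g/ form a stop–stop cluster, so [i] is inserted between them. /zoruokbebgigor/ → zoruokibebigigor.
Rule 4 (final a-epenthesis): the form ends in the consonant /r/, so [a] is inserted word-finally. /zoruokibebigigor/ → zoruokibebigigora.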